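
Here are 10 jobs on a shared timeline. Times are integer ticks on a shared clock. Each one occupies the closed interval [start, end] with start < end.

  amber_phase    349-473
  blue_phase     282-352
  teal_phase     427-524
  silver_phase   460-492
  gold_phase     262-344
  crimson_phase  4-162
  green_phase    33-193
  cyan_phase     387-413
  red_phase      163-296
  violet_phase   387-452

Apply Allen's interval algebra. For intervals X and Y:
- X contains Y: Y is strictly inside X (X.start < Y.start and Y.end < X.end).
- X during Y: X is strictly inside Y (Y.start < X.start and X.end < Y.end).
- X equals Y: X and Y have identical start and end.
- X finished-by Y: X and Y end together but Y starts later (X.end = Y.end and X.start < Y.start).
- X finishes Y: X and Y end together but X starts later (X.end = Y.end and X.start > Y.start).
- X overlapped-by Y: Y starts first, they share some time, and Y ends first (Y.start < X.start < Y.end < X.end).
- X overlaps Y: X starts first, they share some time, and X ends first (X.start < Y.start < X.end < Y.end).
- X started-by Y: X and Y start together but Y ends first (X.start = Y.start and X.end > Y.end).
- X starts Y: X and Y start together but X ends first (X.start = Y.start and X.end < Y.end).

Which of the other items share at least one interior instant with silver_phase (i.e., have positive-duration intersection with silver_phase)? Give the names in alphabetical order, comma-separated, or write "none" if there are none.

Target silver_phase = [460, 492].
amber_phase [349, 473] → overlaps → yes.
blue_phase [282, 352] → before → no.
crimson_phase [4, 162] → before → no.
cyan_phase [387, 413] → before → no.
gold_phase [262, 344] → before → no.
green_phase [33, 193] → before → no.
red_phase [163, 296] → before → no.
teal_phase [427, 524] → contains → yes.
violet_phase [387, 452] → before → no.
Result: amber_phase, teal_phase.

amber_phase, teal_phase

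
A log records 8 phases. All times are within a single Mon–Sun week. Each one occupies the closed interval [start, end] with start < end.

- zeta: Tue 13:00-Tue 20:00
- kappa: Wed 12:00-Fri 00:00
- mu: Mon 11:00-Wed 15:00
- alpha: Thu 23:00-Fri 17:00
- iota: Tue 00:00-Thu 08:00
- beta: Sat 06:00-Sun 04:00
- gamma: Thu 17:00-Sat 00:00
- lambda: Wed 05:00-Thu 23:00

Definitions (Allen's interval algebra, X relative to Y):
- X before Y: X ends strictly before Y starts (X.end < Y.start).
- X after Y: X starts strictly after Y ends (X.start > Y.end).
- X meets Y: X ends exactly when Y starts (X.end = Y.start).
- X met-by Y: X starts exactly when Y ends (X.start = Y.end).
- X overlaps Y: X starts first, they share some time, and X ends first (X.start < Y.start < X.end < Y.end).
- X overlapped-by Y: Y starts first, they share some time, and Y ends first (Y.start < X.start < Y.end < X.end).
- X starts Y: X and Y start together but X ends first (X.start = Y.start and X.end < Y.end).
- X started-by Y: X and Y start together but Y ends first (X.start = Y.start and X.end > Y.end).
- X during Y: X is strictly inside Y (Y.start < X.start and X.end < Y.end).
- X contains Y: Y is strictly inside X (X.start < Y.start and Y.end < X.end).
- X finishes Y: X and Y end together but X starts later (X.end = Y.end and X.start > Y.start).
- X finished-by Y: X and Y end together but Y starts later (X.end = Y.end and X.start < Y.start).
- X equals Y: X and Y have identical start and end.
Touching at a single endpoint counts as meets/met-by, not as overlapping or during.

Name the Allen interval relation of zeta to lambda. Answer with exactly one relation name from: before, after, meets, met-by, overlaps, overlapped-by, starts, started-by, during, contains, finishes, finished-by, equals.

before

zeta = [Tue 13:00, Tue 20:00]; lambda = [Wed 05:00, Thu 23:00].
Compare endpoints: zeta.start < lambda.start, zeta.start < lambda.end, zeta.end < lambda.start, zeta.end < lambda.end.
That pattern is 'before'.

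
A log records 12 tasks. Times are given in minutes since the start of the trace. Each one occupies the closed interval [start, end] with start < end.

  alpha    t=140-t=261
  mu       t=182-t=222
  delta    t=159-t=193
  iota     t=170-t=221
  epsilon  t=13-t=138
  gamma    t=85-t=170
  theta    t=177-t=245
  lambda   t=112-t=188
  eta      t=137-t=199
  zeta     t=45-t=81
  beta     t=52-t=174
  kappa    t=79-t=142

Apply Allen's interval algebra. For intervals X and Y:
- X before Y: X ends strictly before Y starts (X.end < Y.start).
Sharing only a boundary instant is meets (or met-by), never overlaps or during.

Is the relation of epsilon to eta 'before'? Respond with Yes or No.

No

epsilon = [t=13, t=138], eta = [t=137, t=199].
Actual relation of epsilon to eta: overlaps.
Asked whether 'before' holds → No.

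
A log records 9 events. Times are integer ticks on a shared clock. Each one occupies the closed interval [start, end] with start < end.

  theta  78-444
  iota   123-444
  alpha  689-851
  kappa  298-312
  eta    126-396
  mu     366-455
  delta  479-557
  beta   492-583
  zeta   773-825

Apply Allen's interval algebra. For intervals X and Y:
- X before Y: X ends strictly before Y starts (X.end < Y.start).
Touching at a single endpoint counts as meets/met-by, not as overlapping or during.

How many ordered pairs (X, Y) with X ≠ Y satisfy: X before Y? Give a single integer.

Checking all 72 ordered pairs for relation 'before'; matching pairs in alphabetical order:
(beta, alpha): beta before alpha ✓
(beta, zeta): beta before zeta ✓
(delta, alpha): delta before alpha ✓
(delta, zeta): delta before zeta ✓
(eta, alpha): eta before alpha ✓
(eta, beta): eta before beta ✓
(eta, delta): eta before delta ✓
(eta, zeta): eta before zeta ✓
(iota, alpha): iota before alpha ✓
(iota, beta): iota before beta ✓
(iota, delta): iota before delta ✓
(iota, zeta): iota before zeta ✓
(kappa, alpha): kappa before alpha ✓
(kappa, beta): kappa before beta ✓
(kappa, delta): kappa before delta ✓
(kappa, mu): kappa before mu ✓
(kappa, zeta): kappa before zeta ✓
(mu, alpha): mu before alpha ✓
(mu, beta): mu before beta ✓
(mu, delta): mu before delta ✓
(mu, zeta): mu before zeta ✓
(theta, alpha): theta before alpha ✓
(theta, beta): theta before beta ✓
(theta, delta): theta before delta ✓
... plus 1 further pairs not listed.
Count: 25.

25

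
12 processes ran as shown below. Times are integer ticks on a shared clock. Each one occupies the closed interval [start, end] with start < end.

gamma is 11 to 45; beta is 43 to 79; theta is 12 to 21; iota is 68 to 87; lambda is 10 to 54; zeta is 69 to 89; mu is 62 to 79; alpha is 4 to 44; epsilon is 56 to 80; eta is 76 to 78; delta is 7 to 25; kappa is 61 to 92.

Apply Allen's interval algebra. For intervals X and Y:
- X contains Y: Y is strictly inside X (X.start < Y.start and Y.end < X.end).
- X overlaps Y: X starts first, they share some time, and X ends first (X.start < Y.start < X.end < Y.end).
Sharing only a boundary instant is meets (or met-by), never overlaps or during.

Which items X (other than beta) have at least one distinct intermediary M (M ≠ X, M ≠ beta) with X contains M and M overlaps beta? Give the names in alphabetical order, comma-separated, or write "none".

lambda

Target beta = [43, 79].
Intermediaries M with M overlaps beta: alpha, gamma, lambda.
Via alpha — items with X contains alpha: none.
Via gamma — items with X contains gamma: lambda.
Via lambda — items with X contains lambda: none.
Union: lambda.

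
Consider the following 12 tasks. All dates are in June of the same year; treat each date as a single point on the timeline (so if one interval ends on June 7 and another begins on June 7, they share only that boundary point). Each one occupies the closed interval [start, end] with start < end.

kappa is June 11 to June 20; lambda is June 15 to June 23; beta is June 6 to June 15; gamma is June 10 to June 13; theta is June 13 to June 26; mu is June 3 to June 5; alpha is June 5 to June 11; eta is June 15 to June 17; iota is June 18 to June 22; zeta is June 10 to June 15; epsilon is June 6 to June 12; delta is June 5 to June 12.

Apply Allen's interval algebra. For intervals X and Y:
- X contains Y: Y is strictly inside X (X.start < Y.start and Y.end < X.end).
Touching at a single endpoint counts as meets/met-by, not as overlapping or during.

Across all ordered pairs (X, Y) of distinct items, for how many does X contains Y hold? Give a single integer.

Checking all 132 ordered pairs for relation 'contains'; matching pairs in alphabetical order:
(beta, gamma): beta contains gamma ✓
(kappa, eta): kappa contains eta ✓
(lambda, iota): lambda contains iota ✓
(theta, eta): theta contains eta ✓
(theta, iota): theta contains iota ✓
(theta, lambda): theta contains lambda ✓
Count: 6.

6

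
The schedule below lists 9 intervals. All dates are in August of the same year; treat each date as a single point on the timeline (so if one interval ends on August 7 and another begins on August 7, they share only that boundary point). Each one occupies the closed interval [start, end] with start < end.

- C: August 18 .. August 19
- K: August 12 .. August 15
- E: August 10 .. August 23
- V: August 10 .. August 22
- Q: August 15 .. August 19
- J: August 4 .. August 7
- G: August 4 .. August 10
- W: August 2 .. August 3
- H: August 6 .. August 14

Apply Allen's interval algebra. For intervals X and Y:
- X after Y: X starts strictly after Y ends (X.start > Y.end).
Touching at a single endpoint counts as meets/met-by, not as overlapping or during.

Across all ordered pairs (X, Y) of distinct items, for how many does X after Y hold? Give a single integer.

19

Checking all 72 ordered pairs for relation 'after'; matching pairs in alphabetical order:
(C, G): C after G ✓
(C, H): C after H ✓
(C, J): C after J ✓
(C, K): C after K ✓
(C, W): C after W ✓
(E, J): E after J ✓
(E, W): E after W ✓
(G, W): G after W ✓
(H, W): H after W ✓
(J, W): J after W ✓
(K, G): K after G ✓
(K, J): K after J ✓
(K, W): K after W ✓
(Q, G): Q after G ✓
(Q, H): Q after H ✓
(Q, J): Q after J ✓
(Q, W): Q after W ✓
(V, J): V after J ✓
(V, W): V after W ✓
Count: 19.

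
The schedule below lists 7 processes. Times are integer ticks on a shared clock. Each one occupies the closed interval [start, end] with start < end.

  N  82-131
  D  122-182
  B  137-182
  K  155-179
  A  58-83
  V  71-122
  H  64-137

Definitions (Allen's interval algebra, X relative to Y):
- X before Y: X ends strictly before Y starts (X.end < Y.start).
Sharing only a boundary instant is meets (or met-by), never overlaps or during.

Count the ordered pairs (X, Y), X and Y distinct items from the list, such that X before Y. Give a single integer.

8

Checking all 42 ordered pairs for relation 'before'; matching pairs in alphabetical order:
(A, B): A before B ✓
(A, D): A before D ✓
(A, K): A before K ✓
(H, K): H before K ✓
(N, B): N before B ✓
(N, K): N before K ✓
(V, B): V before B ✓
(V, K): V before K ✓
Count: 8.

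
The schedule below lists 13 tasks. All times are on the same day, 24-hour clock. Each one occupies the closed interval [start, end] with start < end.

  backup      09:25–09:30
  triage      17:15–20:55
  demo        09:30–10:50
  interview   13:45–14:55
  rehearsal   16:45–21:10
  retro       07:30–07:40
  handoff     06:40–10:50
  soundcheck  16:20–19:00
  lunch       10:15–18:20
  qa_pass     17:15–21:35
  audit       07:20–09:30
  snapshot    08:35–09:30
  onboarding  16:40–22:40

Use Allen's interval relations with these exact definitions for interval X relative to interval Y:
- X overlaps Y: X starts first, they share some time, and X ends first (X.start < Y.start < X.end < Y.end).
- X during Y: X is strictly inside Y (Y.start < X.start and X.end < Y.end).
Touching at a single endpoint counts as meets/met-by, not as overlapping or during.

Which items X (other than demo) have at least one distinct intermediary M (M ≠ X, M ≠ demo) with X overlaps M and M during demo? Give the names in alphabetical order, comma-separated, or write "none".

Target demo = [09:30, 10:50].
Intermediaries M with M during demo: none.
Union: none.

none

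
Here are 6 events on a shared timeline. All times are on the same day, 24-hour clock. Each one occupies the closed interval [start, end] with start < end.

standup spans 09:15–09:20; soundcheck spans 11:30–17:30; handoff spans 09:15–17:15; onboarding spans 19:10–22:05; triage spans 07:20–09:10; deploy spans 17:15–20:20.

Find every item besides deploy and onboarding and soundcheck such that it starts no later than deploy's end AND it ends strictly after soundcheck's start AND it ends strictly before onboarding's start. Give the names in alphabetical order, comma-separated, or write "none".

Conditions: its start is no later than deploy's end (X.start <= 20:20) AND its end is strictly after soundcheck's start (X.end > 11:30) AND its end is strictly before onboarding's start (X.end < 19:10).
handoff: start 09:15 <= 20:20? ✓; end 17:15 > 11:30? ✓; end 17:15 < 19:10? ✓ → yes.
standup: start 09:15 <= 20:20? ✓; end 09:20 > 11:30? ✗; end 09:20 < 19:10? ✓ → no.
triage: start 07:20 <= 20:20? ✓; end 09:10 > 11:30? ✗; end 09:10 < 19:10? ✓ → no.
Result: handoff.

handoff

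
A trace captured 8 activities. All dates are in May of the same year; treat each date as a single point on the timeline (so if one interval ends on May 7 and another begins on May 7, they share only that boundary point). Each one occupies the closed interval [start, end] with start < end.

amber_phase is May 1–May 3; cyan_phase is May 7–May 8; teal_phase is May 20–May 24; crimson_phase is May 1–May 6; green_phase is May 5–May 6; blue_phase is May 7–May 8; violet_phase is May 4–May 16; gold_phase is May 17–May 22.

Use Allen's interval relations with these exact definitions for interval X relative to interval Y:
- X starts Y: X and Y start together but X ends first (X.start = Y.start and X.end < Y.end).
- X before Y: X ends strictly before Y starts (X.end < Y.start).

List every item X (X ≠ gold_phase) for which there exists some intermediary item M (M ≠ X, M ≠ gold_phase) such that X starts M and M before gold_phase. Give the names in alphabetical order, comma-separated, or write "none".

Target gold_phase = [May 17, May 22].
Intermediaries M with M before gold_phase: amber_phase, blue_phase, crimson_phase, cyan_phase, green_phase, violet_phase.
Via amber_phase — items with X starts amber_phase: none.
Via blue_phase — items with X starts blue_phase: none.
Via crimson_phase — items with X starts crimson_phase: amber_phase.
Via cyan_phase — items with X starts cyan_phase: none.
Via green_phase — items with X starts green_phase: none.
Via violet_phase — items with X starts violet_phase: none.
Union: amber_phase.

amber_phase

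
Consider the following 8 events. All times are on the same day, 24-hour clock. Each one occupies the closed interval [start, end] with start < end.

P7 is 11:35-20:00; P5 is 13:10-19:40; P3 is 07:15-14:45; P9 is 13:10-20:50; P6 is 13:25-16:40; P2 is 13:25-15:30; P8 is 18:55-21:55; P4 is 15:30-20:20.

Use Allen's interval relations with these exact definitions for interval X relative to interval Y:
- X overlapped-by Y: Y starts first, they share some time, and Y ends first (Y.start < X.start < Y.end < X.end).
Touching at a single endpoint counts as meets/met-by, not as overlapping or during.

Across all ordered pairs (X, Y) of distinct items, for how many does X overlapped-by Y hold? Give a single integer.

Checking all 56 ordered pairs for relation 'overlapped-by'; matching pairs in alphabetical order:
(P2, P3): P2 overlapped-by P3 ✓
(P4, P5): P4 overlapped-by P5 ✓
(P4, P6): P4 overlapped-by P6 ✓
(P4, P7): P4 overlapped-by P7 ✓
(P5, P3): P5 overlapped-by P3 ✓
(P6, P3): P6 overlapped-by P3 ✓
(P7, P3): P7 overlapped-by P3 ✓
(P8, P4): P8 overlapped-by P4 ✓
(P8, P5): P8 overlapped-by P5 ✓
(P8, P7): P8 overlapped-by P7 ✓
(P8, P9): P8 overlapped-by P9 ✓
(P9, P3): P9 overlapped-by P3 ✓
(P9, P7): P9 overlapped-by P7 ✓
Count: 13.

13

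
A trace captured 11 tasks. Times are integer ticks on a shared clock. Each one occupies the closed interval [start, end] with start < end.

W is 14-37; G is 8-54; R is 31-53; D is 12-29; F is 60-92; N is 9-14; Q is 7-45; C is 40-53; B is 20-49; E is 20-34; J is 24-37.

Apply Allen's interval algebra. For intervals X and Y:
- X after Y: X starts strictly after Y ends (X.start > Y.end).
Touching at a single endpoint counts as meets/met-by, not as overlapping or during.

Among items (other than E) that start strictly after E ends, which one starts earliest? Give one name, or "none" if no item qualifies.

C

Target E = [20, 34].
B [20, 49] → started-by → excluded.
C [40, 53] → after → candidate.
D [12, 29] → overlaps → excluded.
F [60, 92] → after → candidate.
G [8, 54] → contains → excluded.
J [24, 37] → overlapped-by → excluded.
N [9, 14] → before → excluded.
Q [7, 45] → contains → excluded.
R [31, 53] → overlapped-by → excluded.
W [14, 37] → contains → excluded.
Among candidates, earliest start is 40 → C.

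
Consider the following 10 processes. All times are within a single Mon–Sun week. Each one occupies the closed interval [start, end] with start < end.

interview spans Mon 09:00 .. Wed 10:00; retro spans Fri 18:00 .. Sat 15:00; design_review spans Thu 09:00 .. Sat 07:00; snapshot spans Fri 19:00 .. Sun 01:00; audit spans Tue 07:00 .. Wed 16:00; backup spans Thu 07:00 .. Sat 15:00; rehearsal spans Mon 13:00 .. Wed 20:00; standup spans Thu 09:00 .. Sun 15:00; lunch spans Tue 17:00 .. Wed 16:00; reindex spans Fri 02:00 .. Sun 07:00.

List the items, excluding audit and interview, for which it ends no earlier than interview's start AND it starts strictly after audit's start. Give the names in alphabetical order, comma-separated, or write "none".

Conditions: its end is no earlier than interview's start (X.end >= Mon 09:00) AND its start is strictly after audit's start (X.start > Tue 07:00).
backup: end Sat 15:00 >= Mon 09:00? ✓; start Thu 07:00 > Tue 07:00? ✓ → yes.
design_review: end Sat 07:00 >= Mon 09:00? ✓; start Thu 09:00 > Tue 07:00? ✓ → yes.
lunch: end Wed 16:00 >= Mon 09:00? ✓; start Tue 17:00 > Tue 07:00? ✓ → yes.
rehearsal: end Wed 20:00 >= Mon 09:00? ✓; start Mon 13:00 > Tue 07:00? ✗ → no.
reindex: end Sun 07:00 >= Mon 09:00? ✓; start Fri 02:00 > Tue 07:00? ✓ → yes.
retro: end Sat 15:00 >= Mon 09:00? ✓; start Fri 18:00 > Tue 07:00? ✓ → yes.
snapshot: end Sun 01:00 >= Mon 09:00? ✓; start Fri 19:00 > Tue 07:00? ✓ → yes.
standup: end Sun 15:00 >= Mon 09:00? ✓; start Thu 09:00 > Tue 07:00? ✓ → yes.
Result: backup, design_review, lunch, reindex, retro, snapshot, standup.

backup, design_review, lunch, reindex, retro, snapshot, standup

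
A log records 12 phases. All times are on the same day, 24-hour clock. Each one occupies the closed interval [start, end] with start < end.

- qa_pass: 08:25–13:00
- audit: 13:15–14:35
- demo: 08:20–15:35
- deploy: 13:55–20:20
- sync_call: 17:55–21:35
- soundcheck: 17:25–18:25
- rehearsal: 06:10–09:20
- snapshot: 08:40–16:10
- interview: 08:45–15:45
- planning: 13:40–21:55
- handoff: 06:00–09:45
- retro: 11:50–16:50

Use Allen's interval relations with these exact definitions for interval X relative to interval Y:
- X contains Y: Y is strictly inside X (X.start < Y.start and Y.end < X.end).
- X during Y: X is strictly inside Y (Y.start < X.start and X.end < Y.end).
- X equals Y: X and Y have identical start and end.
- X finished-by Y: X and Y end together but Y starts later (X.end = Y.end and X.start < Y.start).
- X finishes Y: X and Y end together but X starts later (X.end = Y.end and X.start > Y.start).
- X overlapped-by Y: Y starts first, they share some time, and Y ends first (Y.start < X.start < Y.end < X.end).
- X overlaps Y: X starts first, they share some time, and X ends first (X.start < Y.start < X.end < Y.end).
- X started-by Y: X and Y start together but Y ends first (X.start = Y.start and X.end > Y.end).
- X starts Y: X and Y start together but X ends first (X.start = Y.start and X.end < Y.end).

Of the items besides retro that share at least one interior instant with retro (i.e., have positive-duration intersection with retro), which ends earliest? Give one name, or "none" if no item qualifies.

Target retro = [11:50, 16:50].
audit [13:15, 14:35] → during → candidate.
demo [08:20, 15:35] → overlaps → candidate.
deploy [13:55, 20:20] → overlapped-by → candidate.
handoff [06:00, 09:45] → before → excluded.
interview [08:45, 15:45] → overlaps → candidate.
planning [13:40, 21:55] → overlapped-by → candidate.
qa_pass [08:25, 13:00] → overlaps → candidate.
rehearsal [06:10, 09:20] → before → excluded.
snapshot [08:40, 16:10] → overlaps → candidate.
soundcheck [17:25, 18:25] → after → excluded.
sync_call [17:55, 21:35] → after → excluded.
Among candidates, earliest end is 13:00 → qa_pass.

qa_pass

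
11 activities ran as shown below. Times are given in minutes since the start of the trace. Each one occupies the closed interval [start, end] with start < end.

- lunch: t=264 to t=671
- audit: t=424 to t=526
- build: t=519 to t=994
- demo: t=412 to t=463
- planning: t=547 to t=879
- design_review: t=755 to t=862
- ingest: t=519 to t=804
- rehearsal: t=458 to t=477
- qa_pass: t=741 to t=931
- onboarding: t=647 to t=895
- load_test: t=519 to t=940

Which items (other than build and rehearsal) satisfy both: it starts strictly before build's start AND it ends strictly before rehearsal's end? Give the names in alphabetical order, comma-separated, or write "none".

demo

Conditions: its start is strictly before build's start (X.start < t=519) AND its end is strictly before rehearsal's end (X.end < t=477).
audit: start t=424 < t=519? ✓; end t=526 < t=477? ✗ → no.
demo: start t=412 < t=519? ✓; end t=463 < t=477? ✓ → yes.
design_review: start t=755 < t=519? ✗; end t=862 < t=477? ✗ → no.
ingest: start t=519 < t=519? ✗; end t=804 < t=477? ✗ → no.
load_test: start t=519 < t=519? ✗; end t=940 < t=477? ✗ → no.
lunch: start t=264 < t=519? ✓; end t=671 < t=477? ✗ → no.
onboarding: start t=647 < t=519? ✗; end t=895 < t=477? ✗ → no.
planning: start t=547 < t=519? ✗; end t=879 < t=477? ✗ → no.
qa_pass: start t=741 < t=519? ✗; end t=931 < t=477? ✗ → no.
Result: demo.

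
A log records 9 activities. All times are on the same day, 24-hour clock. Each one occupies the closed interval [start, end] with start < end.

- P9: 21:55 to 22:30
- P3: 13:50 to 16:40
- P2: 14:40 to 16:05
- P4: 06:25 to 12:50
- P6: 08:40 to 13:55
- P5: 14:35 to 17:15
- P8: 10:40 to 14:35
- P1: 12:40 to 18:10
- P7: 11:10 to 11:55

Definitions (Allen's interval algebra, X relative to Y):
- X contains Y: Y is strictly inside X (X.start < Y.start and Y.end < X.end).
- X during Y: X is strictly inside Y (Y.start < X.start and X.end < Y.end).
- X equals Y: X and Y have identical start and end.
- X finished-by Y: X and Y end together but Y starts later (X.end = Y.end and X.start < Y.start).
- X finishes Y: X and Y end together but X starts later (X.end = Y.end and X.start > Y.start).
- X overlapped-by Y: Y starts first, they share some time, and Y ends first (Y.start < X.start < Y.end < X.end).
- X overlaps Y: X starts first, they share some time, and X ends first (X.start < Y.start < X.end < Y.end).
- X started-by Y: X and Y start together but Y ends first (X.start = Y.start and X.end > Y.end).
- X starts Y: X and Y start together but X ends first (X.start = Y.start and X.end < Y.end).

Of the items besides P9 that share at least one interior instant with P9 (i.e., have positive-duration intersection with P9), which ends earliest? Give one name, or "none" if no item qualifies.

Target P9 = [21:55, 22:30].
P1 [12:40, 18:10] → before → excluded.
P2 [14:40, 16:05] → before → excluded.
P3 [13:50, 16:40] → before → excluded.
P4 [06:25, 12:50] → before → excluded.
P5 [14:35, 17:15] → before → excluded.
P6 [08:40, 13:55] → before → excluded.
P7 [11:10, 11:55] → before → excluded.
P8 [10:40, 14:35] → before → excluded.
No candidates → none.

none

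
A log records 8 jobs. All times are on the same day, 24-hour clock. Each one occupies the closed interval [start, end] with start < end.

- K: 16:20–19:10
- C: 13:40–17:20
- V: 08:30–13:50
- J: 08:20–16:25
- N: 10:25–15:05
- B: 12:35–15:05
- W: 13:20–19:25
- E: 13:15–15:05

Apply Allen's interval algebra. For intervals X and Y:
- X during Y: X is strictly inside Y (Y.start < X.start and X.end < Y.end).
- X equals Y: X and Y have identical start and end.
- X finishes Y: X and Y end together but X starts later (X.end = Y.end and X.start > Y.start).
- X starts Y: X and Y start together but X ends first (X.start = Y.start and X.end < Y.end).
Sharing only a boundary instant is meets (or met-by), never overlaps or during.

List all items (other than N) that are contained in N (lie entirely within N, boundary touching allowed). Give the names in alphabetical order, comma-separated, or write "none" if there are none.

Target N = [10:25, 15:05].
B [12:35, 15:05] → finishes → yes.
C [13:40, 17:20] → overlapped-by → no.
E [13:15, 15:05] → finishes → yes.
J [08:20, 16:25] → contains → no.
K [16:20, 19:10] → after → no.
V [08:30, 13:50] → overlaps → no.
W [13:20, 19:25] → overlapped-by → no.
Result: B, E.

B, E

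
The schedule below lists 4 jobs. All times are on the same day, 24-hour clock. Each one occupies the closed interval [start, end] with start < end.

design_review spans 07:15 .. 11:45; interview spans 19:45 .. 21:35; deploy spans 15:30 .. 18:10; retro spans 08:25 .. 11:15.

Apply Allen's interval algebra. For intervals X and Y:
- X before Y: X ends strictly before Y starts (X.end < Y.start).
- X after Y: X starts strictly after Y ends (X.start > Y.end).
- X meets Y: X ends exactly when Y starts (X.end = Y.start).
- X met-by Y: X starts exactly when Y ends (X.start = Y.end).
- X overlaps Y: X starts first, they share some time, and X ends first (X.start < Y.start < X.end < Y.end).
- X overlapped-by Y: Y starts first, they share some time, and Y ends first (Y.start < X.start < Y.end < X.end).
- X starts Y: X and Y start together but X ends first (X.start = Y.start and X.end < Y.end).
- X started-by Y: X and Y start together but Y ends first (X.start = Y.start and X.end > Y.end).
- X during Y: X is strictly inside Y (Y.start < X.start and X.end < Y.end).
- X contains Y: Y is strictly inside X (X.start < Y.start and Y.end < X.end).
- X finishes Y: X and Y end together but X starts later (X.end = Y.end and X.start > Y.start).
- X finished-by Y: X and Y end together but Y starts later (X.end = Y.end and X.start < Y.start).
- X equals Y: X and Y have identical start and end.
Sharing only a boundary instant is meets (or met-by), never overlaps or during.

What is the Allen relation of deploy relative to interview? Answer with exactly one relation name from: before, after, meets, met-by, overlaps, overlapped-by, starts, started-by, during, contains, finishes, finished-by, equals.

before

deploy = [15:30, 18:10]; interview = [19:45, 21:35].
Compare endpoints: deploy.start < interview.start, deploy.start < interview.end, deploy.end < interview.start, deploy.end < interview.end.
That pattern is 'before'.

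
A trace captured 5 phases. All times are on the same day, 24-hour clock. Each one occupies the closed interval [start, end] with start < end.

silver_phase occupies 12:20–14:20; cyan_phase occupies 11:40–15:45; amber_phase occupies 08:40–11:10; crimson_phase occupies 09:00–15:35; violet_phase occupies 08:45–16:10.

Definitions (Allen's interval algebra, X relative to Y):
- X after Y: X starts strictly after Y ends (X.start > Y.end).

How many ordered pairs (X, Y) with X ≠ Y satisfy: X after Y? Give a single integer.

Checking all 20 ordered pairs for relation 'after'; matching pairs in alphabetical order:
(cyan_phase, amber_phase): cyan_phase after amber_phase ✓
(silver_phase, amber_phase): silver_phase after amber_phase ✓
Count: 2.

2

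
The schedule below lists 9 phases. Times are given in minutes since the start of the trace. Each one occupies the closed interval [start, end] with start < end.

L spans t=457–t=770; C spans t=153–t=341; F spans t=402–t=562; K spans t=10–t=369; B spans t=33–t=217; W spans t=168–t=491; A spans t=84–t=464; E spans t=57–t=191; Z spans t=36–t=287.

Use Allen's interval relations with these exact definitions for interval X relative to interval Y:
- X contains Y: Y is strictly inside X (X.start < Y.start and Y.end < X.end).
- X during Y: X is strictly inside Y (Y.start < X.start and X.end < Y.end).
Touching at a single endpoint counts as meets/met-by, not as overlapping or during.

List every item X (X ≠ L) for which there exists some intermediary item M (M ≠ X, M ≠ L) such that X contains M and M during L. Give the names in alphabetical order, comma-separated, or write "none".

Target L = [t=457, t=770].
Intermediaries M with M during L: none.
Union: none.

none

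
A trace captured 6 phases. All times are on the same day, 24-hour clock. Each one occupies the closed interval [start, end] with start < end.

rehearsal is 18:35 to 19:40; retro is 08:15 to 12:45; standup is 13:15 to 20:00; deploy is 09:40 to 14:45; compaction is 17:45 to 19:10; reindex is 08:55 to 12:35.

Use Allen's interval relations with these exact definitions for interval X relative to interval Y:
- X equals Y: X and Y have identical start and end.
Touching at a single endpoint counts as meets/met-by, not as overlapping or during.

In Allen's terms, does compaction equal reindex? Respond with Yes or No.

compaction = [17:45, 19:10], reindex = [08:55, 12:35].
Actual relation of compaction to reindex: after.
Asked whether 'equals' holds → No.

No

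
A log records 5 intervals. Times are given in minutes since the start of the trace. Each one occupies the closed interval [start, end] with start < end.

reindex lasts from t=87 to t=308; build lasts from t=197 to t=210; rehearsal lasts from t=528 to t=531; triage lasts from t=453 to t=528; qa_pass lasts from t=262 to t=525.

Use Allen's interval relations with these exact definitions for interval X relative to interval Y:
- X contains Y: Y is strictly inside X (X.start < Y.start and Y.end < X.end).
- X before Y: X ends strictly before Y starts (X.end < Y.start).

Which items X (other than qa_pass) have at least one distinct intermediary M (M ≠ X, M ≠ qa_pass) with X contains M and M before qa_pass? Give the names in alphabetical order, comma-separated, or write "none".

reindex

Target qa_pass = [t=262, t=525].
Intermediaries M with M before qa_pass: build.
Via build — items with X contains build: reindex.
Union: reindex.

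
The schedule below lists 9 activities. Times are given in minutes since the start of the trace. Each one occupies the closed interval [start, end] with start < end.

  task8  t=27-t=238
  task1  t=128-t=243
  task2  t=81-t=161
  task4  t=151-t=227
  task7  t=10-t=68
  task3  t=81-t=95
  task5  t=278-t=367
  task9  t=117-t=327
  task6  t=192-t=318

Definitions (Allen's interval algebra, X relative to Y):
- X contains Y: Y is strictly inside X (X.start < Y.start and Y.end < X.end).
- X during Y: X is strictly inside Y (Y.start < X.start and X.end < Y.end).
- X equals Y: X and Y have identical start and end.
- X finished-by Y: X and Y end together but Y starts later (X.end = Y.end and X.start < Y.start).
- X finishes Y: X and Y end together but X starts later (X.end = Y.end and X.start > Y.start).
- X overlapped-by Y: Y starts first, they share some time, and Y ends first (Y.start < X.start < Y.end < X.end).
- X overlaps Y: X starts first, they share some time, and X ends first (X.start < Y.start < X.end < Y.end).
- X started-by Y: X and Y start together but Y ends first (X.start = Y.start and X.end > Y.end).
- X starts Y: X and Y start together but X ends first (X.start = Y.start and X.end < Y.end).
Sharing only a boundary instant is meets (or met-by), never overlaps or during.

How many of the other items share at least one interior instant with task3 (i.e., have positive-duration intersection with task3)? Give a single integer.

Target task3 = [t=81, t=95].
task1 [t=128, t=243] → after → no.
task2 [t=81, t=161] → started-by → counts.
task4 [t=151, t=227] → after → no.
task5 [t=278, t=367] → after → no.
task6 [t=192, t=318] → after → no.
task7 [t=10, t=68] → before → no.
task8 [t=27, t=238] → contains → counts.
task9 [t=117, t=327] → after → no.
Total: 2.

2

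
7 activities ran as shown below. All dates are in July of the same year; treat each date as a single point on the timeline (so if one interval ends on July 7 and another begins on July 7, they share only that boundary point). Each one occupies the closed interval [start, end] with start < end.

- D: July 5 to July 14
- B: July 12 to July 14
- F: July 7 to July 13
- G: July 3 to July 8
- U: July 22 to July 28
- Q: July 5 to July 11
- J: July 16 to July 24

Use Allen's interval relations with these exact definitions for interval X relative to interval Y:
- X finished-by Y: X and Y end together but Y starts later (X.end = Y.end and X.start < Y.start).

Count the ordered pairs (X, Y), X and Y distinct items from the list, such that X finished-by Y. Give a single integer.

1

Checking all 42 ordered pairs for relation 'finished-by'; matching pairs in alphabetical order:
(D, B): D finished-by B ✓
Count: 1.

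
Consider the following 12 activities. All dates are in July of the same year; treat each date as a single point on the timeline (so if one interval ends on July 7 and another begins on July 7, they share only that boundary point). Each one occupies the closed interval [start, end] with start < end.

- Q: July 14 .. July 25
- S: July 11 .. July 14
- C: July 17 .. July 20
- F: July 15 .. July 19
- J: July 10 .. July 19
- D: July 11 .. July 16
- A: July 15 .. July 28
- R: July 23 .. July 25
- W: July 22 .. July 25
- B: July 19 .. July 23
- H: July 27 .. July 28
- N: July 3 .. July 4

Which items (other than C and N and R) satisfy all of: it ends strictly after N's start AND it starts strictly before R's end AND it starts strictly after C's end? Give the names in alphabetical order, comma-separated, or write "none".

W

Conditions: its end is strictly after N's start (X.end > July 3) AND its start is strictly before R's end (X.start < July 25) AND its start is strictly after C's end (X.start > July 20).
A: end July 28 > July 3? ✓; start July 15 < July 25? ✓; start July 15 > July 20? ✗ → no.
B: end July 23 > July 3? ✓; start July 19 < July 25? ✓; start July 19 > July 20? ✗ → no.
D: end July 16 > July 3? ✓; start July 11 < July 25? ✓; start July 11 > July 20? ✗ → no.
F: end July 19 > July 3? ✓; start July 15 < July 25? ✓; start July 15 > July 20? ✗ → no.
H: end July 28 > July 3? ✓; start July 27 < July 25? ✗; start July 27 > July 20? ✓ → no.
J: end July 19 > July 3? ✓; start July 10 < July 25? ✓; start July 10 > July 20? ✗ → no.
Q: end July 25 > July 3? ✓; start July 14 < July 25? ✓; start July 14 > July 20? ✗ → no.
S: end July 14 > July 3? ✓; start July 11 < July 25? ✓; start July 11 > July 20? ✗ → no.
W: end July 25 > July 3? ✓; start July 22 < July 25? ✓; start July 22 > July 20? ✓ → yes.
Result: W.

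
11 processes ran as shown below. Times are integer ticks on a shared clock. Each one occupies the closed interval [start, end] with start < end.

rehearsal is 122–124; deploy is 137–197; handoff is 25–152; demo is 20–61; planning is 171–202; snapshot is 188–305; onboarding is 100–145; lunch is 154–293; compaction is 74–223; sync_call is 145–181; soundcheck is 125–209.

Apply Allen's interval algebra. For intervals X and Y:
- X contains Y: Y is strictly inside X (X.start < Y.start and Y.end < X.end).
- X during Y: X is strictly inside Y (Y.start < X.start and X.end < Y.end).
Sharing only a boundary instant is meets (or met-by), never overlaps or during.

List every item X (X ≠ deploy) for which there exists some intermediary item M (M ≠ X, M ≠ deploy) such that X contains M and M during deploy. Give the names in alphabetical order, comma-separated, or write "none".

Target deploy = [137, 197].
Intermediaries M with M during deploy: sync_call.
Via sync_call — items with X contains sync_call: compaction, soundcheck.
Union: compaction, soundcheck.

compaction, soundcheck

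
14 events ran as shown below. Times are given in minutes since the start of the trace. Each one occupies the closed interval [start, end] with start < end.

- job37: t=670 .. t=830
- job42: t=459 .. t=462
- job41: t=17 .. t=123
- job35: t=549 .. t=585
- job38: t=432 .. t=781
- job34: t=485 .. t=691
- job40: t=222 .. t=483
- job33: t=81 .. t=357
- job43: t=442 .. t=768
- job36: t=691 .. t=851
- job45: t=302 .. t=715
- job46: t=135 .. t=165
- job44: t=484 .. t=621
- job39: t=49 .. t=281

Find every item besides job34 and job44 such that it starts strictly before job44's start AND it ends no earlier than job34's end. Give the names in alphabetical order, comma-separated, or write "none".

Conditions: its start is strictly before job44's start (X.start < t=484) AND its end is no earlier than job34's end (X.end >= t=691).
job33: start t=81 < t=484? ✓; end t=357 >= t=691? ✗ → no.
job35: start t=549 < t=484? ✗; end t=585 >= t=691? ✗ → no.
job36: start t=691 < t=484? ✗; end t=851 >= t=691? ✓ → no.
job37: start t=670 < t=484? ✗; end t=830 >= t=691? ✓ → no.
job38: start t=432 < t=484? ✓; end t=781 >= t=691? ✓ → yes.
job39: start t=49 < t=484? ✓; end t=281 >= t=691? ✗ → no.
job40: start t=222 < t=484? ✓; end t=483 >= t=691? ✗ → no.
job41: start t=17 < t=484? ✓; end t=123 >= t=691? ✗ → no.
job42: start t=459 < t=484? ✓; end t=462 >= t=691? ✗ → no.
job43: start t=442 < t=484? ✓; end t=768 >= t=691? ✓ → yes.
job45: start t=302 < t=484? ✓; end t=715 >= t=691? ✓ → yes.
job46: start t=135 < t=484? ✓; end t=165 >= t=691? ✗ → no.
Result: job38, job43, job45.

job38, job43, job45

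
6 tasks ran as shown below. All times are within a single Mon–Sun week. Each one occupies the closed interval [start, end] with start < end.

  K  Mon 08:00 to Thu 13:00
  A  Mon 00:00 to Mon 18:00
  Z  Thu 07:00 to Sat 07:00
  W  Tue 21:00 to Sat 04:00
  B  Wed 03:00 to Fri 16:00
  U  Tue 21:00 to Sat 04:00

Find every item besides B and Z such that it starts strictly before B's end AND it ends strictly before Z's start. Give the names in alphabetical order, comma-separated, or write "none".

Conditions: its start is strictly before B's end (X.start < Fri 16:00) AND its end is strictly before Z's start (X.end < Thu 07:00).
A: start Mon 00:00 < Fri 16:00? ✓; end Mon 18:00 < Thu 07:00? ✓ → yes.
K: start Mon 08:00 < Fri 16:00? ✓; end Thu 13:00 < Thu 07:00? ✗ → no.
U: start Tue 21:00 < Fri 16:00? ✓; end Sat 04:00 < Thu 07:00? ✗ → no.
W: start Tue 21:00 < Fri 16:00? ✓; end Sat 04:00 < Thu 07:00? ✗ → no.
Result: A.

A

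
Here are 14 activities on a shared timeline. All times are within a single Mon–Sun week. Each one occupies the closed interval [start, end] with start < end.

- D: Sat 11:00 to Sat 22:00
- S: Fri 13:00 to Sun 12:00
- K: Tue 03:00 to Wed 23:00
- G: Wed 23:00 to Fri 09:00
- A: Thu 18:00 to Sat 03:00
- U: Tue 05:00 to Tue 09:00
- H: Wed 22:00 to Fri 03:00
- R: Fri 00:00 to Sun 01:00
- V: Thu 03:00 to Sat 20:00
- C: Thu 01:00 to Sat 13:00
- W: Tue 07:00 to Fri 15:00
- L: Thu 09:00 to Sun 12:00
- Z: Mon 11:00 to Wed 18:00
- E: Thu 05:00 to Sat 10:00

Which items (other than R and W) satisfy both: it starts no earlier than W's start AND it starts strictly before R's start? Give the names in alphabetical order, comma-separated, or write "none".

Conditions: its start is no earlier than W's start (X.start >= Tue 07:00) AND its start is strictly before R's start (X.start < Fri 00:00).
A: start Thu 18:00 >= Tue 07:00? ✓; start Thu 18:00 < Fri 00:00? ✓ → yes.
C: start Thu 01:00 >= Tue 07:00? ✓; start Thu 01:00 < Fri 00:00? ✓ → yes.
D: start Sat 11:00 >= Tue 07:00? ✓; start Sat 11:00 < Fri 00:00? ✗ → no.
E: start Thu 05:00 >= Tue 07:00? ✓; start Thu 05:00 < Fri 00:00? ✓ → yes.
G: start Wed 23:00 >= Tue 07:00? ✓; start Wed 23:00 < Fri 00:00? ✓ → yes.
H: start Wed 22:00 >= Tue 07:00? ✓; start Wed 22:00 < Fri 00:00? ✓ → yes.
K: start Tue 03:00 >= Tue 07:00? ✗; start Tue 03:00 < Fri 00:00? ✓ → no.
L: start Thu 09:00 >= Tue 07:00? ✓; start Thu 09:00 < Fri 00:00? ✓ → yes.
S: start Fri 13:00 >= Tue 07:00? ✓; start Fri 13:00 < Fri 00:00? ✗ → no.
U: start Tue 05:00 >= Tue 07:00? ✗; start Tue 05:00 < Fri 00:00? ✓ → no.
V: start Thu 03:00 >= Tue 07:00? ✓; start Thu 03:00 < Fri 00:00? ✓ → yes.
Z: start Mon 11:00 >= Tue 07:00? ✗; start Mon 11:00 < Fri 00:00? ✓ → no.
Result: A, C, E, G, H, L, V.

A, C, E, G, H, L, V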